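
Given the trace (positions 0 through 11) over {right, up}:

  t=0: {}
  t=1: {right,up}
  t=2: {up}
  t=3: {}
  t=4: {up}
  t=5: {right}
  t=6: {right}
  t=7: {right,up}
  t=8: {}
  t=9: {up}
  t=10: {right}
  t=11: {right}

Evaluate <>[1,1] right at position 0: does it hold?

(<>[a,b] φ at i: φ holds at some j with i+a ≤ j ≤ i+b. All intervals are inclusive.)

Yes

Check right at each j in [1,1]:
  j=1: true
Found at j=1 → formula holds.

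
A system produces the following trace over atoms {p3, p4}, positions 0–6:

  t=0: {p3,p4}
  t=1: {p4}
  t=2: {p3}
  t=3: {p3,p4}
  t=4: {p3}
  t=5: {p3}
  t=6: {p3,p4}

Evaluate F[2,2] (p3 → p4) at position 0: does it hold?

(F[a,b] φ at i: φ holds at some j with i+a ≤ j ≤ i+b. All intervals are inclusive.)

Check (p3 → p4) at each j in [2,2]:
  j=2: false
No position in the window satisfies it → formula fails.

No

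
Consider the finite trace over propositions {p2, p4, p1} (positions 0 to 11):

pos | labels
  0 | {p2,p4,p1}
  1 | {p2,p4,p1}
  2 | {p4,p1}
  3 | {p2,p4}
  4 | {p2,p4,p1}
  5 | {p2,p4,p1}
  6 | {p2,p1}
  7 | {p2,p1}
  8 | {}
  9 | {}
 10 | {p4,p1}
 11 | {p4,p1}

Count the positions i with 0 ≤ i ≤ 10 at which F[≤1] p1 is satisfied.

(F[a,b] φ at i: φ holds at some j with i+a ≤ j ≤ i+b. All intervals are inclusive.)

10

Evaluate at each i in [0,10]:
  i=0: ✓ (witness j=0)
  i=1: ✓ (witness j=1)
  i=2: ✓ (witness j=2)
  i=3: ✓ (witness j=4)
  i=4: ✓ (witness j=4)
  i=5: ✓ (witness j=5)
  i=6: ✓ (witness j=6)
  i=7: ✓ (witness j=7)
  i=8: ✗ (none in [8,9])
  i=9: ✓ (witness j=10)
  i=10: ✓ (witness j=10)
Positions where it holds: {0, 1, 2, 3, 4, 5, 6, 7, 9, 10} → 10.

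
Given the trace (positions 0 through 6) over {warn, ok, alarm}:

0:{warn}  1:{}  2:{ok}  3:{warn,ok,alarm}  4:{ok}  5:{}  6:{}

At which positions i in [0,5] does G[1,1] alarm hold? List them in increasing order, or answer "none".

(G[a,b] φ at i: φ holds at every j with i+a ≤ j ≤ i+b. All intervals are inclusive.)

2

Evaluate at each i in [0,5]:
  i=0: ✗ (fails at j=1)
  i=1: ✗ (fails at j=2)
  i=2: ✓ (all of [3,3])
  i=3: ✗ (fails at j=4)
  i=4: ✗ (fails at j=5)
  i=5: ✗ (fails at j=6)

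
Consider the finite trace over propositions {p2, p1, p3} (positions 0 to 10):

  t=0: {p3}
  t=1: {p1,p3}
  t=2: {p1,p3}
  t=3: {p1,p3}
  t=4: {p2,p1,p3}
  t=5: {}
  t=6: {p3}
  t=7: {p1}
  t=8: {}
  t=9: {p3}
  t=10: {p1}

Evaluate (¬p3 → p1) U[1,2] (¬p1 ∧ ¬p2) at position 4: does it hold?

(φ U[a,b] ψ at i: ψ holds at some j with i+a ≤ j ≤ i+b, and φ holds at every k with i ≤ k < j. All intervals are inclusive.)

Yes

Need some j in [5,6] with (¬p1 ∧ ¬p2), and (¬p3 → p1) at every k in [4,j-1].
  j=5: (¬p1 ∧ ¬p2) holds; (¬p3 → p1) holds at every k in [4,4] → satisfied.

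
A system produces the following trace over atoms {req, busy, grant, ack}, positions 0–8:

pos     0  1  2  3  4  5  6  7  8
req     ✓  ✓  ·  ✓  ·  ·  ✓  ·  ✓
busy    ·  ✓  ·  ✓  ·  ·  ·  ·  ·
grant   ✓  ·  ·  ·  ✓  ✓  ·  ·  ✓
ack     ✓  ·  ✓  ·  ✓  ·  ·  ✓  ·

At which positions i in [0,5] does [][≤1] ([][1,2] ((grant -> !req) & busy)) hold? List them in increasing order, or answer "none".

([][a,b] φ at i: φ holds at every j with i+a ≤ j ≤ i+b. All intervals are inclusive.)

none

Evaluate at each i in [0,5]:
  i=0: ✗ (fails at j=0)
  i=1: ✗ (fails at j=1)
  i=2: ✗ (fails at j=2)
  i=3: ✗ (fails at j=3)
  i=4: ✗ (fails at j=4)
  i=5: ✗ (fails at j=5)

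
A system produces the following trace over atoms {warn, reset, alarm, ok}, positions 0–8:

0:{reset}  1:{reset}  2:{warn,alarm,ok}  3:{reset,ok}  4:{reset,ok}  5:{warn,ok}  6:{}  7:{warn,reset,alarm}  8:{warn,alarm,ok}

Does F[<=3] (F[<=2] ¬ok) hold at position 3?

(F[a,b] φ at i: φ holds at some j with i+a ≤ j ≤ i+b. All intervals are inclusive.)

Yes

Check F[<=2] ¬ok at each j in [3,6]:
  j=3: fails (none in [3,5])
  j=4: holds (witness at 6)
  j=5: holds (witness at 6)
  j=6: holds (witness at 6)
Found at j=4 → formula holds.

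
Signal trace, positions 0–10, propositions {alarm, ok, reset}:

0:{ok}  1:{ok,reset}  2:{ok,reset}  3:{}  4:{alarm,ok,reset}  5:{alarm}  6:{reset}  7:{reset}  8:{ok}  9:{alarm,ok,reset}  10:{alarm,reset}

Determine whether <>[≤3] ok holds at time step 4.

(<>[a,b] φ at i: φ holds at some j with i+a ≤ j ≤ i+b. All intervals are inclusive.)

True

Check ok at each j in [4,7]:
  j=4: true
  j=5: false
  j=6: false
  j=7: false
Found at j=4 → formula holds.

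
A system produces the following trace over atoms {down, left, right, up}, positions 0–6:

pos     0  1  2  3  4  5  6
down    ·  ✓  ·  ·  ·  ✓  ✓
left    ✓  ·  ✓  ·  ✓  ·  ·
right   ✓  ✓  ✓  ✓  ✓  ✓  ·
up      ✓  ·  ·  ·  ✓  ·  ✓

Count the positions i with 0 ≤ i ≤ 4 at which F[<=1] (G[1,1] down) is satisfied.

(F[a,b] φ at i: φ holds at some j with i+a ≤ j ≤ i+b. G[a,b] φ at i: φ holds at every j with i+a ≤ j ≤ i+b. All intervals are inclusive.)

3

Evaluate at each i in [0,4]:
  i=0: ✓ (witness j=0)
  i=1: ✗ (none in [1,2])
  i=2: ✗ (none in [2,3])
  i=3: ✓ (witness j=4)
  i=4: ✓ (witness j=4)
Positions where it holds: {0, 3, 4} → 3.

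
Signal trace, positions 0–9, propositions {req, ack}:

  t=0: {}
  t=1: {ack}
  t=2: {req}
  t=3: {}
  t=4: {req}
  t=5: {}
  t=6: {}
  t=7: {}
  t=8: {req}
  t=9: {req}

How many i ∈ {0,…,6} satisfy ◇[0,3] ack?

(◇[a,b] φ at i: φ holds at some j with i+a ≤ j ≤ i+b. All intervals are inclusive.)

Evaluate at each i in [0,6]:
  i=0: ✓ (witness j=1)
  i=1: ✓ (witness j=1)
  i=2: ✗ (none in [2,5])
  i=3: ✗ (none in [3,6])
  i=4: ✗ (none in [4,7])
  i=5: ✗ (none in [5,8])
  i=6: ✗ (none in [6,9])
Positions where it holds: {0, 1} → 2.

2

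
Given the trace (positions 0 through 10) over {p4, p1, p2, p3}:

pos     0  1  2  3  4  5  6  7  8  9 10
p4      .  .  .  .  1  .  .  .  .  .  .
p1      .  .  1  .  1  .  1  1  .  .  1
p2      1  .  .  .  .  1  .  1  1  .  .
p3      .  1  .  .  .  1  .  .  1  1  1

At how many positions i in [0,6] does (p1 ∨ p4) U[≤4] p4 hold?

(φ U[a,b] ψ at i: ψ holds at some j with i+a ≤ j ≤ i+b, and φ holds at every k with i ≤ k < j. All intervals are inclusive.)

1

Evaluate at each i in [0,6]:
  i=0: ✗ (lhs fails at k=0 before rhs at j=4)
  i=1: ✗ (lhs fails at k=1 before rhs at j=4)
  i=2: ✗ (lhs fails at k=3 before rhs at j=4)
  i=3: ✗ (lhs fails at k=3 before rhs at j=4)
  i=4: ✓ (rhs at j=4)
  i=5: ✗ (no rhs in [5,9])
  i=6: ✗ (no rhs in [6,10])
Positions where it holds: {4} → 1.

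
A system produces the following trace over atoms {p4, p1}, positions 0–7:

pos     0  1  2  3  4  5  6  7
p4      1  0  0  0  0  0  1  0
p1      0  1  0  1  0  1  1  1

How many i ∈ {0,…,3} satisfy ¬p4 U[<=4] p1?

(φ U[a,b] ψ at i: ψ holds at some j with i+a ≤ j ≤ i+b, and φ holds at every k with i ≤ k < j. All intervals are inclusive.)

Evaluate at each i in [0,3]:
  i=0: ✗ (lhs fails at k=0 before rhs at j=1)
  i=1: ✓ (rhs at j=1)
  i=2: ✓ (rhs at j=3; lhs holds on [2,2])
  i=3: ✓ (rhs at j=3)
Positions where it holds: {1, 2, 3} → 3.

3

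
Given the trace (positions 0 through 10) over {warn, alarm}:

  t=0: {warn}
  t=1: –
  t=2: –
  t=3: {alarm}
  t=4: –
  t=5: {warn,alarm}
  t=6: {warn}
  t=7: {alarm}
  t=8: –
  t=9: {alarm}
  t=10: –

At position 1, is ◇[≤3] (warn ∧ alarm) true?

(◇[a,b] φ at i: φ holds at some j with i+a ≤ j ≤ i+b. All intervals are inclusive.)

Check (warn ∧ alarm) at each j in [1,4]:
  j=1: false
  j=2: false
  j=3: false
  j=4: false
No position in the window satisfies it → formula fails.

False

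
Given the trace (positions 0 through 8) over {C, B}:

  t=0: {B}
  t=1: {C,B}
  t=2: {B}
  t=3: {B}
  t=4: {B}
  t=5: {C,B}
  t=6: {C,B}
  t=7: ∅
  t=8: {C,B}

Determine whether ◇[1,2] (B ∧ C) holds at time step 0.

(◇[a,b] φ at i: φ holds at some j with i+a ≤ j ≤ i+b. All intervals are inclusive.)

Check (B ∧ C) at each j in [1,2]:
  j=1: true
  j=2: false
Found at j=1 → formula holds.

Yes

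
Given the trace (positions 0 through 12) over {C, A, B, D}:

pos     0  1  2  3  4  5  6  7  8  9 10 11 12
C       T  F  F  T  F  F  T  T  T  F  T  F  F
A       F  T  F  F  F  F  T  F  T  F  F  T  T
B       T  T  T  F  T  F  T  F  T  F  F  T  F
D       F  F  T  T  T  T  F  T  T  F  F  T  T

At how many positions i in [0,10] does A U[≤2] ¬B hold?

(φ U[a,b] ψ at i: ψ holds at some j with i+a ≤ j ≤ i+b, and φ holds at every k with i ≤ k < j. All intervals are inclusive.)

7

Evaluate at each i in [0,10]:
  i=0: ✗ (no rhs in [0,2])
  i=1: ✗ (lhs fails at k=2 before rhs at j=3)
  i=2: ✗ (lhs fails at k=2 before rhs at j=3)
  i=3: ✓ (rhs at j=3)
  i=4: ✗ (lhs fails at k=4 before rhs at j=5)
  i=5: ✓ (rhs at j=5)
  i=6: ✓ (rhs at j=7; lhs holds on [6,6])
  i=7: ✓ (rhs at j=7)
  i=8: ✓ (rhs at j=9; lhs holds on [8,8])
  i=9: ✓ (rhs at j=9)
  i=10: ✓ (rhs at j=10)
Positions where it holds: {3, 5, 6, 7, 8, 9, 10} → 7.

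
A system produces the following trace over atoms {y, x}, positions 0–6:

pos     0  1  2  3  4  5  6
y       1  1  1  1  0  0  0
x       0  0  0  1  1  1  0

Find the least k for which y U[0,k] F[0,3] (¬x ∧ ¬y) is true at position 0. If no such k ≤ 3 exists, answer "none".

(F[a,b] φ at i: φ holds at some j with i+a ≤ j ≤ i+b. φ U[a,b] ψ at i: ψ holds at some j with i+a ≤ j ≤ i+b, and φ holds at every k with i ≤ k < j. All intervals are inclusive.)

3

Need earliest j ≥ 0 with F[0,3] (¬x ∧ ¬y), and y at every k in [0,j-1].
  j=0: rhs fails.
  j=1: rhs fails.
  j=2: rhs fails.
  j=3: rhs holds; lhs holds on [0,2]. k = 3.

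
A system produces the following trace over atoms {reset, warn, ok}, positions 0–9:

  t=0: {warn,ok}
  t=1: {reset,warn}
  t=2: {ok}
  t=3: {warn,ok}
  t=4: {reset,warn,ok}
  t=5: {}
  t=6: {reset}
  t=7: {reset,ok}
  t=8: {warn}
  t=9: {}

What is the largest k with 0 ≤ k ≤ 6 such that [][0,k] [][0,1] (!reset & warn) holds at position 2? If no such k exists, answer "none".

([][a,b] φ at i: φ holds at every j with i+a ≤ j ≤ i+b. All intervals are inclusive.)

[][0,1] (!reset & warn) must hold from j=2 onward; find where it first fails.
  j=2: fails → no k works.

none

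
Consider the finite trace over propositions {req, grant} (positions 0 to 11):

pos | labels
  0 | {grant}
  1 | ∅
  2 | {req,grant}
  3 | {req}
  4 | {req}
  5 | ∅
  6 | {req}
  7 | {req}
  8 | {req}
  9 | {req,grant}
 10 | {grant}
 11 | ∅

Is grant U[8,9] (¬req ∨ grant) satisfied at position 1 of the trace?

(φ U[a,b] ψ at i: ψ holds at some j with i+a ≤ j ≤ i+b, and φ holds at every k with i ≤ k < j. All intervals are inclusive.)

Need some j in [9,10] with (¬req ∨ grant), and grant at every k in [1,j-1].
  j=9: (¬req ∨ grant) holds, but grant fails at k=1 → not this j.
  j=10: (¬req ∨ grant) holds, but grant fails at k=1 → not this j.
No j in the window works → until fails.

False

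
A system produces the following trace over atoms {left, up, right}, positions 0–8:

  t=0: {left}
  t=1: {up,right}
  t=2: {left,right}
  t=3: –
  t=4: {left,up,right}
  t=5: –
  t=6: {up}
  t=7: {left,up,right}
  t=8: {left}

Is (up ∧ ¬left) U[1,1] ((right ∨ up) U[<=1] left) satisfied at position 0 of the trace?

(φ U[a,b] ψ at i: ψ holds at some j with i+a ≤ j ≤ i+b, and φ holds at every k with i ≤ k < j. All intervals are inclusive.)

No

Need some j in [1,1] with ((right ∨ up) U[<=1] left), and (up ∧ ¬left) at every k in [0,j-1].
  j=1: ((right ∨ up) U[<=1] left) holds, but (up ∧ ¬left) fails at k=0 → not this j.
No j in the window works → until fails.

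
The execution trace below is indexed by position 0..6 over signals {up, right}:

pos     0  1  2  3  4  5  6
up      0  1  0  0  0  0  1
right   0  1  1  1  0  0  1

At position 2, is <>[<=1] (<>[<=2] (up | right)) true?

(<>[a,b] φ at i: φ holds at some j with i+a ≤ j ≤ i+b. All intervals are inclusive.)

Check <>[<=2] (up | right) at each j in [2,3]:
  j=2: holds (witness at 2)
  j=3: holds (witness at 3)
Found at j=2 → formula holds.

True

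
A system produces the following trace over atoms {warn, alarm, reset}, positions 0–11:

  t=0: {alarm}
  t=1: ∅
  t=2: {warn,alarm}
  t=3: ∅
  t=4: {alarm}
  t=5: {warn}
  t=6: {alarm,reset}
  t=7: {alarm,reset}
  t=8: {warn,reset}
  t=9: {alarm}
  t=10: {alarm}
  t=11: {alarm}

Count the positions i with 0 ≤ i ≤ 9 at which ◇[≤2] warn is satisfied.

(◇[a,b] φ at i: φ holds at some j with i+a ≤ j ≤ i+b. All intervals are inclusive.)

9

Evaluate at each i in [0,9]:
  i=0: ✓ (witness j=2)
  i=1: ✓ (witness j=2)
  i=2: ✓ (witness j=2)
  i=3: ✓ (witness j=5)
  i=4: ✓ (witness j=5)
  i=5: ✓ (witness j=5)
  i=6: ✓ (witness j=8)
  i=7: ✓ (witness j=8)
  i=8: ✓ (witness j=8)
  i=9: ✗ (none in [9,11])
Positions where it holds: {0, 1, 2, 3, 4, 5, 6, 7, 8} → 9.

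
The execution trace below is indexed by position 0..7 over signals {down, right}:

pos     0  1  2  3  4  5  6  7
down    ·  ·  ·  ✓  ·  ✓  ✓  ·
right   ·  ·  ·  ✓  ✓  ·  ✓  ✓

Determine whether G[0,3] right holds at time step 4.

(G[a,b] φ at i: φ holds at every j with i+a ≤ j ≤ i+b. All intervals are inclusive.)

False

Check right at every j in [4,7]:
  j=4: true
  j=5: false
  j=6: true
  j=7: true
Fails at j=5 → formula fails.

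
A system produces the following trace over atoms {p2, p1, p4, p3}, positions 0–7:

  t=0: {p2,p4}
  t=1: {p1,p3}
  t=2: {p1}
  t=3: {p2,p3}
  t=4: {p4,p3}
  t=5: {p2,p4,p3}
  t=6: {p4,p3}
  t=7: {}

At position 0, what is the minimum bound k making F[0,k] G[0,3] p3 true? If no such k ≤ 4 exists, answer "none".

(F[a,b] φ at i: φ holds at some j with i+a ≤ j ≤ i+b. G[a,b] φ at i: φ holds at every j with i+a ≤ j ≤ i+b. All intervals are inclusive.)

3

Scan j = 0,1,… for G[0,3] p3:
  j=0: fails
  j=1: fails
  j=2: fails
  j=3: holds
First hit at j=3, so smallest k = 3-0 = 3.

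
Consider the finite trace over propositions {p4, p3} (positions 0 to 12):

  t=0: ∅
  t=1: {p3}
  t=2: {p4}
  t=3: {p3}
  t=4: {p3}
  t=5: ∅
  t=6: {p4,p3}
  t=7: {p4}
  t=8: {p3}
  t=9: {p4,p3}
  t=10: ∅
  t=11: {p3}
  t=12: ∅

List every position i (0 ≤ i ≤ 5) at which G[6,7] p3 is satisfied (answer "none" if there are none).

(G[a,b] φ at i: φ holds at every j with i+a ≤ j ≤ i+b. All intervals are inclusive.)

Evaluate at each i in [0,5]:
  i=0: ✗ (fails at j=7)
  i=1: ✗ (fails at j=7)
  i=2: ✓ (all of [8,9])
  i=3: ✗ (fails at j=10)
  i=4: ✗ (fails at j=10)
  i=5: ✗ (fails at j=12)

2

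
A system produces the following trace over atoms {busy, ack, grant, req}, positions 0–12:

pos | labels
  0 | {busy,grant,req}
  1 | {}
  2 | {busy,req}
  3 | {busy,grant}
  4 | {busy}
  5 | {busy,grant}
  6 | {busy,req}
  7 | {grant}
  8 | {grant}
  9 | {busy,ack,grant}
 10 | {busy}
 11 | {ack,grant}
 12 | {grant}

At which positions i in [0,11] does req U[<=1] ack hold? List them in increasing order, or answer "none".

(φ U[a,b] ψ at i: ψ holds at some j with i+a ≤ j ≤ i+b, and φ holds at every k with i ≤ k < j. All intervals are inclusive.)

Evaluate at each i in [0,11]:
  i=0: ✗ (no rhs in [0,1])
  i=1: ✗ (no rhs in [1,2])
  i=2: ✗ (no rhs in [2,3])
  i=3: ✗ (no rhs in [3,4])
  i=4: ✗ (no rhs in [4,5])
  i=5: ✗ (no rhs in [5,6])
  i=6: ✗ (no rhs in [6,7])
  i=7: ✗ (no rhs in [7,8])
  i=8: ✗ (lhs fails at k=8 before rhs at j=9)
  i=9: ✓ (rhs at j=9)
  i=10: ✗ (lhs fails at k=10 before rhs at j=11)
  i=11: ✓ (rhs at j=11)

9, 11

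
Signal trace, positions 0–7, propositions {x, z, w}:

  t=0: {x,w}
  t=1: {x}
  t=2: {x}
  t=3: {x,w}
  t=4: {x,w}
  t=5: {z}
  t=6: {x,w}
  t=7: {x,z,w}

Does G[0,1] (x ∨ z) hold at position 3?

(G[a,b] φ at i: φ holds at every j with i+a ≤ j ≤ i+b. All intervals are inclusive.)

Check (x ∨ z) at every j in [3,4]:
  j=3: true
  j=4: true
All positions satisfy it → formula holds.

Holds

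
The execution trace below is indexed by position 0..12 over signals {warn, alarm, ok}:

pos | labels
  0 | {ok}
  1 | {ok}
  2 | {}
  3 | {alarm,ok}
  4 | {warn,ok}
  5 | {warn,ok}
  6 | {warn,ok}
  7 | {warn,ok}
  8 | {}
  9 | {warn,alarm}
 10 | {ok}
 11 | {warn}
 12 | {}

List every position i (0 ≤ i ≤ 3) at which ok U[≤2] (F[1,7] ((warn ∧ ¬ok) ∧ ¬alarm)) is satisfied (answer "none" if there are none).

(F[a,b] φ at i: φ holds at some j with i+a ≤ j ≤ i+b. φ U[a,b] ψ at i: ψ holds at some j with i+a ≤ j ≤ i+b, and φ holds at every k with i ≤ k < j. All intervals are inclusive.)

3

Evaluate at each i in [0,3]:
  i=0: ✗ (no rhs in [0,2])
  i=1: ✗ (no rhs in [1,3])
  i=2: ✗ (lhs fails at k=2 before rhs at j=4)
  i=3: ✓ (rhs at j=4; lhs holds on [3,3])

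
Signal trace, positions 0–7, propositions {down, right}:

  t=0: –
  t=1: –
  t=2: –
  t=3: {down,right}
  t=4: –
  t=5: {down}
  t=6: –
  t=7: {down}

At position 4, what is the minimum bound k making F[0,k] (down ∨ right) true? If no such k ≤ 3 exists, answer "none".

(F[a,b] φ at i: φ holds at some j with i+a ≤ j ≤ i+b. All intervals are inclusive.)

Scan j = 4,5,… for (down ∨ right):
  j=4: fails
  j=5: holds
First hit at j=5, so smallest k = 5-4 = 1.

1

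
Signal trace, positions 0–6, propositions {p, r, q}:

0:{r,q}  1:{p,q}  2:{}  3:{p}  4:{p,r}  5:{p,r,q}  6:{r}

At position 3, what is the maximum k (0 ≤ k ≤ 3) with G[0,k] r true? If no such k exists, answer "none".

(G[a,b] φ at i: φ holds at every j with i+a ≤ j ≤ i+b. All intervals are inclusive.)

none

r must hold from j=3 onward; find where it first fails.
  j=3: fails → no k works.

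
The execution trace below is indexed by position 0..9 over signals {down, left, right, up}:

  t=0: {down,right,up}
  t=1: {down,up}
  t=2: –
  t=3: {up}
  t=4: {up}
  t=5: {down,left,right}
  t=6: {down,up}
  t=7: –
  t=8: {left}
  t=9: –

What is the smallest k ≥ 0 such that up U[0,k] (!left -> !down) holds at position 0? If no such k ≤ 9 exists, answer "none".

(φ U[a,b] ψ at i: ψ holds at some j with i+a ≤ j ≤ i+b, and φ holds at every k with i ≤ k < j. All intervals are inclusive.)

2

Need earliest j ≥ 0 with (!left -> !down), and up at every k in [0,j-1].
  j=0: rhs fails.
  j=1: rhs fails.
  j=2: rhs holds; lhs holds on [0,1]. k = 2.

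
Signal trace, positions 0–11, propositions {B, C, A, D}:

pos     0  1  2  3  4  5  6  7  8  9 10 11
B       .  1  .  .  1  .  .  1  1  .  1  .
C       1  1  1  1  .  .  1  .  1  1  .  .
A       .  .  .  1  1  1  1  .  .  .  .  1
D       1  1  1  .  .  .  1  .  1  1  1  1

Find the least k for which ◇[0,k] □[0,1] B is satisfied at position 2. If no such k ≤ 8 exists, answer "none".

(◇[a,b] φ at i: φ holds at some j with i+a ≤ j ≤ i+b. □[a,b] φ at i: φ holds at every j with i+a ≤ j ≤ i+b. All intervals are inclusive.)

5

Scan j = 2,3,… for □[0,1] B:
  j=2: fails
  j=3: fails
  j=4: fails
  j=5: fails
  j=6: fails
  j=7: holds
First hit at j=7, so smallest k = 7-2 = 5.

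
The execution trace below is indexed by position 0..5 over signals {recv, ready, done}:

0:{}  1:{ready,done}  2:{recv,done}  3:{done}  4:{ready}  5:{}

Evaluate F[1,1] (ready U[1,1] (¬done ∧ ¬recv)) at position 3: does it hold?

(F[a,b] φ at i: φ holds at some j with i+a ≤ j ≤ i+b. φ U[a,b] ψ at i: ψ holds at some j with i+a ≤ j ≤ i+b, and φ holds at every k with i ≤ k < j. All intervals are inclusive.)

Yes

Check (ready U[1,1] (¬done ∧ ¬recv)) at each j in [4,4]:
  j=4: holds
Found at j=4 → formula holds.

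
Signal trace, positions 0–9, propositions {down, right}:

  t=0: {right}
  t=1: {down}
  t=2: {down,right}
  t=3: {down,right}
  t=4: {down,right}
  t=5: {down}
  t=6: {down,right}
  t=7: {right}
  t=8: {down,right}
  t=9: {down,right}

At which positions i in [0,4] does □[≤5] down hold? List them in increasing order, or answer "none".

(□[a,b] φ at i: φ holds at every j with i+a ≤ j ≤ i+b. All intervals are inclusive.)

Evaluate at each i in [0,4]:
  i=0: ✗ (fails at j=0)
  i=1: ✓ (all of [1,6])
  i=2: ✗ (fails at j=7)
  i=3: ✗ (fails at j=7)
  i=4: ✗ (fails at j=7)

1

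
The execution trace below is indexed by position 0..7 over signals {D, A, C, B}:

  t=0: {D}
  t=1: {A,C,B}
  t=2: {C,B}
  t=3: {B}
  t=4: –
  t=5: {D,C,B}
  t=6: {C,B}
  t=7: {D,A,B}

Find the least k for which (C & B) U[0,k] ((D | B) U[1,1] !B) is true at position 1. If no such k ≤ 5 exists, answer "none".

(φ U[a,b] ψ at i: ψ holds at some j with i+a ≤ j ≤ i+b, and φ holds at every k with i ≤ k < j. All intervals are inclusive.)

2

Need earliest j ≥ 1 with ((D | B) U[1,1] !B), and (C & B) at every k in [1,j-1].
  j=1: rhs fails.
  j=2: rhs fails.
  j=3: rhs holds; lhs holds on [1,2]. k = 2.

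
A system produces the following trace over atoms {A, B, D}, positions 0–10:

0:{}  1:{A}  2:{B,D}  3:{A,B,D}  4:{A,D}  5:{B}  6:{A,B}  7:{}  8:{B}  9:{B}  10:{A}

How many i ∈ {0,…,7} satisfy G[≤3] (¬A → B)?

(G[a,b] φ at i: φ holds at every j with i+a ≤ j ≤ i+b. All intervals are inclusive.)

3

Evaluate at each i in [0,7]:
  i=0: ✗ (fails at j=0)
  i=1: ✓ (all of [1,4])
  i=2: ✓ (all of [2,5])
  i=3: ✓ (all of [3,6])
  i=4: ✗ (fails at j=7)
  i=5: ✗ (fails at j=7)
  i=6: ✗ (fails at j=7)
  i=7: ✗ (fails at j=7)
Positions where it holds: {1, 2, 3} → 3.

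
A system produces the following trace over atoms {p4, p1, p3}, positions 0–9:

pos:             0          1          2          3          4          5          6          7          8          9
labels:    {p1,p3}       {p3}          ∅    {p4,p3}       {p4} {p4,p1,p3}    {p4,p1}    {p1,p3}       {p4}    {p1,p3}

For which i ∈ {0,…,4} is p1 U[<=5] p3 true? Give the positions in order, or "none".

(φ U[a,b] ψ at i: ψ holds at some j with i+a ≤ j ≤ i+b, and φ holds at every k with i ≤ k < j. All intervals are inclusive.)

Evaluate at each i in [0,4]:
  i=0: ✓ (rhs at j=0)
  i=1: ✓ (rhs at j=1)
  i=2: ✗ (lhs fails at k=2 before rhs at j=3)
  i=3: ✓ (rhs at j=3)
  i=4: ✗ (lhs fails at k=4 before rhs at j=5)

0, 1, 3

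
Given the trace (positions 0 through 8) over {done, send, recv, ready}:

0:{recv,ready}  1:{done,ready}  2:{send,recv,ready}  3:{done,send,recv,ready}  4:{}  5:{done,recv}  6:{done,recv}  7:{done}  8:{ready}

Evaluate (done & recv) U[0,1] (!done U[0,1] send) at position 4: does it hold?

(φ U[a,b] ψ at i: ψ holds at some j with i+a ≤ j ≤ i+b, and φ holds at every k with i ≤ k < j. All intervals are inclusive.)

Does not hold

Need some j in [4,5] with (!done U[0,1] send), and (done & recv) at every k in [4,j-1].
  j=4: (!done U[0,1] send) — fails.
  j=5: (!done U[0,1] send) — fails.
No j in the window works → until fails.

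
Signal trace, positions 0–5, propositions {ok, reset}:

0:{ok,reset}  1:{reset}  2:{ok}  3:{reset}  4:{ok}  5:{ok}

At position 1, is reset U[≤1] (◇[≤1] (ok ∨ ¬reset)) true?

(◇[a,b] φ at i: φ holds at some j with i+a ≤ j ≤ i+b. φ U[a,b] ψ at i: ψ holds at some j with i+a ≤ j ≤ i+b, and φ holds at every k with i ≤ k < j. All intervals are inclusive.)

Yes

Need some j in [1,2] with ◇[≤1] (ok ∨ ¬reset), and reset at every k in [1,j-1].
  j=1: ◇[≤1] (ok ∨ ¬reset) holds; no prefix to check → satisfied.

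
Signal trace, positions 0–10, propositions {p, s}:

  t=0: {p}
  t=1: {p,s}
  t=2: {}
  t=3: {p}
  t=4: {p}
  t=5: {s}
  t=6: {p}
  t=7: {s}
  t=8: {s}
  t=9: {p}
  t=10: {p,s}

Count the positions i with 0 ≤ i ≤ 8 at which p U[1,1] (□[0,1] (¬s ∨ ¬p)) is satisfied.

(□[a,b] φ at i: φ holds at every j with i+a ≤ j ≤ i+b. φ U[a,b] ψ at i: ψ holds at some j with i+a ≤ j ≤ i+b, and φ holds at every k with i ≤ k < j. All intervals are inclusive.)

Evaluate at each i in [0,8]:
  i=0: ✗ (no rhs in [1,1])
  i=1: ✓ (rhs at j=2; lhs holds on [1,1])
  i=2: ✗ (lhs fails at k=2 before rhs at j=3)
  i=3: ✓ (rhs at j=4; lhs holds on [3,3])
  i=4: ✓ (rhs at j=5; lhs holds on [4,4])
  i=5: ✗ (lhs fails at k=5 before rhs at j=6)
  i=6: ✓ (rhs at j=7; lhs holds on [6,6])
  i=7: ✗ (lhs fails at k=7 before rhs at j=8)
  i=8: ✗ (no rhs in [9,9])
Positions where it holds: {1, 3, 4, 6} → 4.

4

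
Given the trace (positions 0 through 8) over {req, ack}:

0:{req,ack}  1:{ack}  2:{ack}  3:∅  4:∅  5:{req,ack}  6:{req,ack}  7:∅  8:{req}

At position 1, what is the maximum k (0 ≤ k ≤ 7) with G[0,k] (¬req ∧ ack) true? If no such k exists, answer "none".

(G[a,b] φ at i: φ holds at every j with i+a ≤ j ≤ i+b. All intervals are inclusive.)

(¬req ∧ ack) must hold from j=1 onward; find where it first fails.
  j=1: holds
  j=2: holds
  j=3: fails
Holds on [1,2], so largest k = 1.

1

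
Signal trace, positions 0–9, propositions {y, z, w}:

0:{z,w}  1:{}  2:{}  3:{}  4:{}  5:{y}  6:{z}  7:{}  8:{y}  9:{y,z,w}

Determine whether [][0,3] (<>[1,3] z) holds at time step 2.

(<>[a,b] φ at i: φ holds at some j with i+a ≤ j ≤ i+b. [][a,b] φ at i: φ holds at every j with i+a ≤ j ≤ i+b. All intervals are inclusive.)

Check <>[1,3] z at every j in [2,5]:
  j=2: fails (none in [3,5])
  j=3: holds (witness at 6)
  j=4: holds (witness at 6)
  j=5: holds (witness at 6)
Fails at j=2 → formula fails.

Does not hold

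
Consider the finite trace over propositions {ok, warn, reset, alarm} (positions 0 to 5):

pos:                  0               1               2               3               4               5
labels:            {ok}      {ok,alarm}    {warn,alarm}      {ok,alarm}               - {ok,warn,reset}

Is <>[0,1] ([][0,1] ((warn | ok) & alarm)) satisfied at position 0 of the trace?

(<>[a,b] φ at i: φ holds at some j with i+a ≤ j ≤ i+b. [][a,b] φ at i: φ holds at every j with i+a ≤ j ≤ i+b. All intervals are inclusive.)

Check [][0,1] ((warn | ok) & alarm) at each j in [0,1]:
  j=0: fails at 0
  j=1: holds on [1,2]
Found at j=1 → formula holds.

Holds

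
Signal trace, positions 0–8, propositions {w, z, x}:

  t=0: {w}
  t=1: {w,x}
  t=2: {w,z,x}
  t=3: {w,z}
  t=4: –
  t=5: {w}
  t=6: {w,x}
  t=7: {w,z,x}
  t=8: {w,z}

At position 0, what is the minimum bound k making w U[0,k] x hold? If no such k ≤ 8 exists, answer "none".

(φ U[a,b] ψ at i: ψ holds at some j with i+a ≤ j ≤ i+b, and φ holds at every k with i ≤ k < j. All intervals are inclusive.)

1

Need earliest j ≥ 0 with x, and w at every k in [0,j-1].
  j=0: rhs fails.
  j=1: rhs holds; lhs holds on [0,0]. k = 1.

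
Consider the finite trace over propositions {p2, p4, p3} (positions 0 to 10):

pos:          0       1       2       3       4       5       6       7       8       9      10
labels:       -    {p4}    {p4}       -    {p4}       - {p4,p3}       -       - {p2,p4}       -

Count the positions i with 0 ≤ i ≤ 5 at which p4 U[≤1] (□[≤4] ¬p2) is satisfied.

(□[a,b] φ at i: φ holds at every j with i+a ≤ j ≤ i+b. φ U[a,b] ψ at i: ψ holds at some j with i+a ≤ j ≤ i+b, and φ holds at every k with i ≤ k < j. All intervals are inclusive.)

Evaluate at each i in [0,5]:
  i=0: ✓ (rhs at j=0)
  i=1: ✓ (rhs at j=1)
  i=2: ✓ (rhs at j=2)
  i=3: ✓ (rhs at j=3)
  i=4: ✓ (rhs at j=4)
  i=5: ✗ (no rhs in [5,6])
Positions where it holds: {0, 1, 2, 3, 4} → 5.

5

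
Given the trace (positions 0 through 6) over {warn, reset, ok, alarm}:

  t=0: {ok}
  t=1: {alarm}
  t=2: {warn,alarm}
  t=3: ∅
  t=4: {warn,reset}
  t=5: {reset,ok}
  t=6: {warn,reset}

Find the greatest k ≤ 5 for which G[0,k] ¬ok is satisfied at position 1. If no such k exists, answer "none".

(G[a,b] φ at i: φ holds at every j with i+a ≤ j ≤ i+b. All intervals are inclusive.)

3

¬ok must hold from j=1 onward; find where it first fails.
  j=1: holds
  j=2: holds
  j=3: holds
  j=4: holds
  j=5: fails
Holds on [1,4], so largest k = 3.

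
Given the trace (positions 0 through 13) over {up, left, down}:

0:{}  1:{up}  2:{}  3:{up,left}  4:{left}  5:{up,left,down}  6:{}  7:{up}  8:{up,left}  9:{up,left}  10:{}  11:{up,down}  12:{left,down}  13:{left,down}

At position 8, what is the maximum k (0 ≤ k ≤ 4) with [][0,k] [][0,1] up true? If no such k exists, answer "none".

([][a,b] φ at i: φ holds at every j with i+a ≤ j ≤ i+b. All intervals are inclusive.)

0

[][0,1] up must hold from j=8 onward; find where it first fails.
  j=8: holds
  j=9: fails
Holds on [8,8], so largest k = 0.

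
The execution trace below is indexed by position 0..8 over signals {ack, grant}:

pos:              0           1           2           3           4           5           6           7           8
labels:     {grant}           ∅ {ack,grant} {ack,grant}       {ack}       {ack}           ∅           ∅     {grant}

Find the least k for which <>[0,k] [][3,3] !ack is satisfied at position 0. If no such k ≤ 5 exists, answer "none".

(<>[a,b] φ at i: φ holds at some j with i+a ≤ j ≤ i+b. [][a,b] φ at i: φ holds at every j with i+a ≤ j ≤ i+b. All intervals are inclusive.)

Scan j = 0,1,… for [][3,3] !ack:
  j=0: fails
  j=1: fails
  j=2: fails
  j=3: holds
First hit at j=3, so smallest k = 3-0 = 3.

3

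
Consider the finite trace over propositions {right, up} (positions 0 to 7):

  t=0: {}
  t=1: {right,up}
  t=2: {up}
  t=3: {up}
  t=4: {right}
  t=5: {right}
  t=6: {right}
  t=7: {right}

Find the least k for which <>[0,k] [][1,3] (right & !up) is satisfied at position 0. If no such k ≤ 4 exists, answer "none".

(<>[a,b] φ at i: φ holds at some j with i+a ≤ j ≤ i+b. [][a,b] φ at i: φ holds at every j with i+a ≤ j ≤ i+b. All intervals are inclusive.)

Scan j = 0,1,… for [][1,3] (right & !up):
  j=0: fails
  j=1: fails
  j=2: fails
  j=3: holds
First hit at j=3, so smallest k = 3-0 = 3.

3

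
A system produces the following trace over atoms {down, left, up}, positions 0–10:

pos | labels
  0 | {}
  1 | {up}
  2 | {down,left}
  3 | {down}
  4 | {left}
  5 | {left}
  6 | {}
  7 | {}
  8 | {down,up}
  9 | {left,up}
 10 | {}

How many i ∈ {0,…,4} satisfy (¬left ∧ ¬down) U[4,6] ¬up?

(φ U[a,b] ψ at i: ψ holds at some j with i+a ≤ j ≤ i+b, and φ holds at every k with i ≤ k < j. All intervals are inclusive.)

0

Evaluate at each i in [0,4]:
  i=0: ✗ (lhs fails at k=2 before rhs at j=4)
  i=1: ✗ (lhs fails at k=2 before rhs at j=5)
  i=2: ✗ (lhs fails at k=2 before rhs at j=6)
  i=3: ✗ (lhs fails at k=3 before rhs at j=7)
  i=4: ✗ (lhs fails at k=4 before rhs at j=10)
Positions where it holds: {} → 0.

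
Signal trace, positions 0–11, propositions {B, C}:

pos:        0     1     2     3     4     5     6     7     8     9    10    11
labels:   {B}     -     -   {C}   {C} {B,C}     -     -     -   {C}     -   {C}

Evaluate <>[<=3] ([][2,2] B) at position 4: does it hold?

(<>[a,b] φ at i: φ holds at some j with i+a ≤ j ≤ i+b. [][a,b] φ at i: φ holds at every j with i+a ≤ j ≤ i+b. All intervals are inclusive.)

Check [][2,2] B at each j in [4,7]:
  j=4: fails at 6
  j=5: fails at 7
  j=6: fails at 8
  j=7: fails at 9
No position in the window satisfies it → formula fails.

Does not hold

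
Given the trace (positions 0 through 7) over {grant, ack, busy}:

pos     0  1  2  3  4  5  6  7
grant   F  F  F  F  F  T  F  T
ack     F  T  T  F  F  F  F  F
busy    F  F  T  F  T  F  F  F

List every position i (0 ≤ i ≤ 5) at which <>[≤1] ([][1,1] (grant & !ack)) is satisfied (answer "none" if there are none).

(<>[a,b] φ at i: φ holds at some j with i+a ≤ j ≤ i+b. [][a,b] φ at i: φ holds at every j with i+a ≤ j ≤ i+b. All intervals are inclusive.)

3, 4, 5

Evaluate at each i in [0,5]:
  i=0: ✗ (none in [0,1])
  i=1: ✗ (none in [1,2])
  i=2: ✗ (none in [2,3])
  i=3: ✓ (witness j=4)
  i=4: ✓ (witness j=4)
  i=5: ✓ (witness j=6)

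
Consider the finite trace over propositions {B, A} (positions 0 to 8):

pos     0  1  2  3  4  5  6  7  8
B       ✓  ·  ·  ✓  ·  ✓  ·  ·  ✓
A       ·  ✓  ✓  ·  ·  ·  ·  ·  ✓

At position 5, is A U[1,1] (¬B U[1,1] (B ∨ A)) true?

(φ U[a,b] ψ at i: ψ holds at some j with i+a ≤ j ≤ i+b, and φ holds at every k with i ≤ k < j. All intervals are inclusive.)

Does not hold

Need some j in [6,6] with (¬B U[1,1] (B ∨ A)), and A at every k in [5,j-1].
  j=6: (¬B U[1,1] (B ∨ A)) — fails.
No j in the window works → until fails.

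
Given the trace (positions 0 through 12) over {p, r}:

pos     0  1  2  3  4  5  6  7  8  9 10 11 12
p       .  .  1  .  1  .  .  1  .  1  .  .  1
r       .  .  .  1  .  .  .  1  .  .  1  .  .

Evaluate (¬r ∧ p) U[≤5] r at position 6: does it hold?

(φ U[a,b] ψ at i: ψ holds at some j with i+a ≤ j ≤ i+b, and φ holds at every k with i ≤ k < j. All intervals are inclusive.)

Need some j in [6,11] with r, and (¬r ∧ p) at every k in [6,j-1].
  j=6: r false.
  j=7: r holds, but (¬r ∧ p) fails at k=6 → not this j.
  j=8: r false.
  j=9: r false.
  j=10: r holds, but (¬r ∧ p) fails at k=6 → not this j.
  j=11: r false.
No j in the window works → until fails.

No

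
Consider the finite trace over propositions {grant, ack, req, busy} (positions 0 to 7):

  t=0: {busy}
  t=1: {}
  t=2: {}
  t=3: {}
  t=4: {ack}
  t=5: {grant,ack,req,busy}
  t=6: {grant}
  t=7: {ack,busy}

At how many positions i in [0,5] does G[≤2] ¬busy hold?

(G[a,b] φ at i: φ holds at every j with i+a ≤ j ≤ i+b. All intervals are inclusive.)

2

Evaluate at each i in [0,5]:
  i=0: ✗ (fails at j=0)
  i=1: ✓ (all of [1,3])
  i=2: ✓ (all of [2,4])
  i=3: ✗ (fails at j=5)
  i=4: ✗ (fails at j=5)
  i=5: ✗ (fails at j=5)
Positions where it holds: {1, 2} → 2.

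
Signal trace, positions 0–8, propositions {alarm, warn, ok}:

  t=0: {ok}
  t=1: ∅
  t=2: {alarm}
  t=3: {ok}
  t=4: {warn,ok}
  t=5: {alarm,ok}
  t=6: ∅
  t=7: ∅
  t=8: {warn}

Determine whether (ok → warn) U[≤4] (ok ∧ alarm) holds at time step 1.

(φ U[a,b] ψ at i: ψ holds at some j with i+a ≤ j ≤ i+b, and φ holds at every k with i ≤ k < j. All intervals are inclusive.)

Need some j in [1,5] with (ok ∧ alarm), and (ok → warn) at every k in [1,j-1].
  j=1: (ok ∧ alarm) false.
  j=2: (ok ∧ alarm) false.
  j=3: (ok ∧ alarm) false.
  j=4: (ok ∧ alarm) false.
  j=5: (ok ∧ alarm) holds, but (ok → warn) fails at k=3 → not this j.
No j in the window works → until fails.

False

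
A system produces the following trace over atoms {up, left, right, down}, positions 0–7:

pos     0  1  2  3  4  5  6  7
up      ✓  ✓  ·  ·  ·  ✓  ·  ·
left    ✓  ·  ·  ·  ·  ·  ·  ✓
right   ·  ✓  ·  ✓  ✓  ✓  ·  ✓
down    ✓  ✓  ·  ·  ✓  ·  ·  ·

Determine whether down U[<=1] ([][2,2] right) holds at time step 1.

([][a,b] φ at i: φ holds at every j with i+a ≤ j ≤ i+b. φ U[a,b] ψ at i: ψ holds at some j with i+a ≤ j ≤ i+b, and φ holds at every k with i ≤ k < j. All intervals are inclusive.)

Holds

Need some j in [1,2] with [][2,2] right, and down at every k in [1,j-1].
  j=1: [][2,2] right holds; no prefix to check → satisfied.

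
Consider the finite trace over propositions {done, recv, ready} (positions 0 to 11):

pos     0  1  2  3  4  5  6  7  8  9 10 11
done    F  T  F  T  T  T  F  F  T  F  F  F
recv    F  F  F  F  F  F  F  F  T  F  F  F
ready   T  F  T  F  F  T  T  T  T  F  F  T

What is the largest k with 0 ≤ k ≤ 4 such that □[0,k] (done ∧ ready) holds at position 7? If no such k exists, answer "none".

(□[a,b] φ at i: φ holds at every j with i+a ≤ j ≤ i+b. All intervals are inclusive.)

none

(done ∧ ready) must hold from j=7 onward; find where it first fails.
  j=7: fails → no k works.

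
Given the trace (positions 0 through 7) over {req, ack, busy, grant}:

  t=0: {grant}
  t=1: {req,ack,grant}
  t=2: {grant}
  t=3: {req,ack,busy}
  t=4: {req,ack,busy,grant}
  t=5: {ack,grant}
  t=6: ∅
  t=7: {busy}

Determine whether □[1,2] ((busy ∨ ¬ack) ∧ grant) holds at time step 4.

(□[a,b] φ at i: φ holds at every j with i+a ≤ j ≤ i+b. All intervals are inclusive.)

Does not hold

Check ((busy ∨ ¬ack) ∧ grant) at every j in [5,6]:
  j=5: false
  j=6: false
Fails at j=5 → formula fails.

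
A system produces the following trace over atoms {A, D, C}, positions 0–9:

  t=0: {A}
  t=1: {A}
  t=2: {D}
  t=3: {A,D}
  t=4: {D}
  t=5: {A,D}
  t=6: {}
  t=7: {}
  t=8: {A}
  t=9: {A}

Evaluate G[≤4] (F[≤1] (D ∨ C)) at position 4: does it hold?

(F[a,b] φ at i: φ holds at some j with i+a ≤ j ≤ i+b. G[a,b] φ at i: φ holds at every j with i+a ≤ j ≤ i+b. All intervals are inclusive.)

No

Check F[≤1] (D ∨ C) at every j in [4,8]:
  j=4: holds (witness at 4)
  j=5: holds (witness at 5)
  j=6: fails (none in [6,7])
  j=7: fails (none in [7,8])
  j=8: fails (none in [8,9])
Fails at j=6 → formula fails.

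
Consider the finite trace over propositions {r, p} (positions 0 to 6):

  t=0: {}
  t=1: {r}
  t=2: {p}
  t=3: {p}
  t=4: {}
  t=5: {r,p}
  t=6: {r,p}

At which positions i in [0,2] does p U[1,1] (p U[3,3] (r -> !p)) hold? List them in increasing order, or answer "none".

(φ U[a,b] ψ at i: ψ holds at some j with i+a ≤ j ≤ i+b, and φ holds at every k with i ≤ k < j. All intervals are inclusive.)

Evaluate at each i in [0,2]:
  i=0: ✗ (no rhs in [1,1])
  i=1: ✗ (no rhs in [2,2])
  i=2: ✗ (no rhs in [3,3])

none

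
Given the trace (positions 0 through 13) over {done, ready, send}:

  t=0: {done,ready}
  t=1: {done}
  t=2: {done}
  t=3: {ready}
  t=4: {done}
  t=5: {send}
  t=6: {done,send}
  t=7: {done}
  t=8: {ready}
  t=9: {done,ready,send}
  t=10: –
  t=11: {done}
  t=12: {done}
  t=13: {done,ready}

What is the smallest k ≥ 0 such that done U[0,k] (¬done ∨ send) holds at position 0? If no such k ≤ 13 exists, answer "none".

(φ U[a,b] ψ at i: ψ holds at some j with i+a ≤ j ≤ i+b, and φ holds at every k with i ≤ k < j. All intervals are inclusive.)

Need earliest j ≥ 0 with (¬done ∨ send), and done at every k in [0,j-1].
  j=0: rhs fails.
  j=1: rhs fails.
  j=2: rhs fails.
  j=3: rhs holds; lhs holds on [0,2]. k = 3.

3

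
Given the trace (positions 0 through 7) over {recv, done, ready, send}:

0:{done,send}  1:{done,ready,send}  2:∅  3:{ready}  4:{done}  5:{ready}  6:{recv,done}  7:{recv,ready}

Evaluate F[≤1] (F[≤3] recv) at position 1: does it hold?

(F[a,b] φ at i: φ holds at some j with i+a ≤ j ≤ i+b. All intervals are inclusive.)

Check F[≤3] recv at each j in [1,2]:
  j=1: fails (none in [1,4])
  j=2: fails (none in [2,5])
No position in the window satisfies it → formula fails.

False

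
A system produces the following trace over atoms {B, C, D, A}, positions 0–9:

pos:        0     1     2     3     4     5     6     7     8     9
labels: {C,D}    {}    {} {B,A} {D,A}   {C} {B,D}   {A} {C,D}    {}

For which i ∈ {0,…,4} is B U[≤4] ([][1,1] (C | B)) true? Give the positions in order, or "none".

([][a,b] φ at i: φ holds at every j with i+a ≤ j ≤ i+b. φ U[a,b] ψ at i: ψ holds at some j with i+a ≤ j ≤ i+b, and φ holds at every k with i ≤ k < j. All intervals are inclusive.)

Evaluate at each i in [0,4]:
  i=0: ✗ (lhs fails at k=0 before rhs at j=2)
  i=1: ✗ (lhs fails at k=1 before rhs at j=2)
  i=2: ✓ (rhs at j=2)
  i=3: ✓ (rhs at j=4; lhs holds on [3,3])
  i=4: ✓ (rhs at j=4)

2, 3, 4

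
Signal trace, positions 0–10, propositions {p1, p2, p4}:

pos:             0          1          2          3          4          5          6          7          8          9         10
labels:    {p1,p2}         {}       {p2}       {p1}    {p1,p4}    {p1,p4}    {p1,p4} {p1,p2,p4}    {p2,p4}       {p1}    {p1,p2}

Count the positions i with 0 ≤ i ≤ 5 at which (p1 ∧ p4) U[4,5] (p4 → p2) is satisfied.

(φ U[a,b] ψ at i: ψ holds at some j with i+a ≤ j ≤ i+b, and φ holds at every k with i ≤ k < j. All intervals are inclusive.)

Evaluate at each i in [0,5]:
  i=0: ✗ (no rhs in [4,5])
  i=1: ✗ (no rhs in [5,6])
  i=2: ✗ (lhs fails at k=2 before rhs at j=7)
  i=3: ✗ (lhs fails at k=3 before rhs at j=7)
  i=4: ✓ (rhs at j=8; lhs holds on [4,7])
  i=5: ✗ (lhs fails at k=8 before rhs at j=9)
Positions where it holds: {4} → 1.

1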